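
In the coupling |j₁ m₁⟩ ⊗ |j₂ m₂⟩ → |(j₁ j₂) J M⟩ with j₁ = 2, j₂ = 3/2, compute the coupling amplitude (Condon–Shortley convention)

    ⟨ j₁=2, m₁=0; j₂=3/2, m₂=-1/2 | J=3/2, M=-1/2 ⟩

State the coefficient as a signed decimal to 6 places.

√[4·2!2!1!/6! · 2!2!1!2!1!2!] = √(16/45)
  +(−1)^0/∏(0,2,2,1,0,0)! = 1/4  (running 1/4)
  +(−1)^1/∏(1,1,1,0,1,1)! = -1  (running -3/4)
⟨..|..⟩ = √(16/45)·(-3/4) = -0.447214

−√(1/5) = -0.447214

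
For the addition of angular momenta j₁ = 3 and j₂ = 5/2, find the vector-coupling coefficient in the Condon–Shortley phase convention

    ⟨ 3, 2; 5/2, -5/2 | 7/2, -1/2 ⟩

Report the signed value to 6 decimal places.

+0.503953

j₁+j₂−J=2  J+j₁−j₂=4  J−j₁+j₂=3  j₁+j₂+J+1=10
(j₁±m₁, j₂±m₂, J±M) = (5,1,0,5,3,4)
P² = 9216/7
sum k=0..0:
  [0] +1/72 = 1/72
S = 1/72
C² = P²·S² = 16/63 ; C = +0.503953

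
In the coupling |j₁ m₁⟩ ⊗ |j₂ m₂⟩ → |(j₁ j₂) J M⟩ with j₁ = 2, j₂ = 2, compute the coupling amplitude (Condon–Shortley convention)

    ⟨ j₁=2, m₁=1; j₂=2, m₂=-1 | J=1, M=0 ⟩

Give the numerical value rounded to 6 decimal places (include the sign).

−√(1/10) ≈ -0.316228

triangle: 3!×1!×1!/6! = 6/720
(j±m)!: 3!×1!×1!×3!×1!×1! = 36
prefactor² = (2J+1)×Δ×N² = 9/10
  k=0: +1/(0!×3!×1!×1!×0!×0!) = 1/6
  k=1: −1/(1!×2!×0!×0!×1!×1!) = -1/2
Σ = -1/3  ⇒  CG² = 9/10×(-1/3)² = 1/10
CG = −√(1/10) = -0.316228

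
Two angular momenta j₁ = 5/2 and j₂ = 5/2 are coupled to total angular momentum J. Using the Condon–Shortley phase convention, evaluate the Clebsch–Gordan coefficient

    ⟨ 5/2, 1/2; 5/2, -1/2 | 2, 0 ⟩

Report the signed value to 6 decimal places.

-0.436436

√[5·3!2!2!/8! · 3!2!2!3!2!2!] = √(12/7)
  +(−1)^0/∏(0,3,2,2,0,0)! = 1/24  (running 1/24)
  +(−1)^1/∏(1,2,1,1,1,1)! = -1/2  (running -11/24)
  +(−1)^2/∏(2,1,0,0,2,2)! = 1/8  (running -1/3)
⟨..|..⟩ = √(12/7)·(-1/3) = -0.436436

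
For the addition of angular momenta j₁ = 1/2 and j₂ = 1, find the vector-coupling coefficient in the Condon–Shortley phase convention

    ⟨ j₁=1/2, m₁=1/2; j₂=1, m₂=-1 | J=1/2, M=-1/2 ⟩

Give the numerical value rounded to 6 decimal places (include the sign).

+0.816497

j₁+j₂−J=1  J+j₁−j₂=0  J−j₁+j₂=1  j₁+j₂+J+1=3
(j₁±m₁, j₂±m₂, J±M) = (1,0,0,2,0,1)
P² = 2/3
sum k=0..0:
  [0] +1/1 = 1
S = 1
C² = P²·S² = 2/3 ; C = +0.816497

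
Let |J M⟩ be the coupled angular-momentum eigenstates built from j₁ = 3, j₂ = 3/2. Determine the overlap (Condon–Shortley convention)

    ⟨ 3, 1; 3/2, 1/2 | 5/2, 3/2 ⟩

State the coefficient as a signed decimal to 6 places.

√[6·2!4!1!/8! · 4!2!2!1!4!1!] = √(576/35)
  +(−1)^1/∏(1,1,1,1,3,0)! = -1/6  (running -1/6)
  +(−1)^2/∏(2,0,0,0,4,1)! = 1/48  (running -7/48)
⟨..|..⟩ = √(576/35)·(-7/48) = -0.591608

−√(7/20) = -0.591608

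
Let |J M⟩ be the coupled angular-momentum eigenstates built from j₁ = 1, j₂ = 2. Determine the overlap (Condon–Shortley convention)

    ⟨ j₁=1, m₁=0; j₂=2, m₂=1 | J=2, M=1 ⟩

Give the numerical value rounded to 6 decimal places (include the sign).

√[5·1!1!3!/6! · 1!1!3!1!3!1!] = √(3/2)
  +(−1)^0/∏(0,1,1,3,0,0)! = 1/6  (running 1/6)
  +(−1)^1/∏(1,0,0,2,1,1)! = -1/2  (running -1/3)
⟨..|..⟩ = √(3/2)·(-1/3) = -0.408248

-0.408248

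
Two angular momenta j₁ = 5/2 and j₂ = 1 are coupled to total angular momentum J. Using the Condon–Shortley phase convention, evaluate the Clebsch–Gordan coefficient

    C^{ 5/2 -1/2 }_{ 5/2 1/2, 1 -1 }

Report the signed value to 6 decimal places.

+0.717137

√[6·1!4!1!/7! · 3!2!0!2!2!3!] = √(288/35)
  +(−1)^0/∏(0,1,2,0,2,1)! = 1/4  (running 1/4)
⟨..|..⟩ = √(288/35)·(1/4) = +0.717137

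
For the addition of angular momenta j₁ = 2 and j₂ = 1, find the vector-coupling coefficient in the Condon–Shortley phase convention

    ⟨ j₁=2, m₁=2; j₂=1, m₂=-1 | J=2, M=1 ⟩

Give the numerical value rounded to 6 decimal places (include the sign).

j₁+j₂−J=1  J+j₁−j₂=3  J−j₁+j₂=1  j₁+j₂+J+1=6
(j₁±m₁, j₂±m₂, J±M) = (4,0,0,2,3,1)
P² = 12
sum k=0..0:
  [0] +1/6 = 1/6
S = 1/6
C² = P²·S² = 1/3 ; C = +0.577350

+√(1/3) = +0.577350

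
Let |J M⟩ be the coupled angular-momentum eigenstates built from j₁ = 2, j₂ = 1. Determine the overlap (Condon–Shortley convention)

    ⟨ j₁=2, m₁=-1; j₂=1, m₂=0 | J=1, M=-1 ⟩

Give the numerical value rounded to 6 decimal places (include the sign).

−√(3/10) = -0.547723

triangle: 2!×2!×0!/5! = 4/120
(j±m)!: 1!×3!×1!×1!×0!×2! = 12
prefactor² = (2J+1)×Δ×N² = 6/5
  k=1: −1/(1!×1!×2!×0!×0!×0!) = -1/2
Σ = -1/2  ⇒  CG² = 6/5×(-1/2)² = 3/10
CG = −√(3/10) = -0.547723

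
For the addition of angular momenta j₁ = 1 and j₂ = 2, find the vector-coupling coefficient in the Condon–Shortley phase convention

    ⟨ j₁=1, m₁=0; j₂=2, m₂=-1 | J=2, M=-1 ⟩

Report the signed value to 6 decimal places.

triangle: 1!×1!×3!/6! = 6/720
(j±m)!: 1!×1!×1!×3!×1!×3! = 36
prefactor² = (2J+1)×Δ×N² = 3/2
  k=0: +1/(0!×1!×1!×1!×0!×2!) = 1/2
  k=1: −1/(1!×0!×0!×0!×1!×3!) = -1/6
Σ = 1/3  ⇒  CG² = 3/2×1/3² = 1/6
CG = +√(1/6) = +0.408248

+0.408248  (= +√(1/6))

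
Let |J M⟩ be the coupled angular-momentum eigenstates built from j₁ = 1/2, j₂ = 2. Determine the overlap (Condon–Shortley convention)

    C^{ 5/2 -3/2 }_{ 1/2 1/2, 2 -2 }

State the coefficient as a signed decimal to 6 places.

+√(1/5) = +0.447214

j₁+j₂−J=0  J+j₁−j₂=1  J−j₁+j₂=4  j₁+j₂+J+1=6
(j₁±m₁, j₂±m₂, J±M) = (1,0,0,4,1,4)
P² = 576/5
sum k=0..0:
  [0] +1/24 = 1/24
S = 1/24
C² = P²·S² = 1/5 ; C = +0.447214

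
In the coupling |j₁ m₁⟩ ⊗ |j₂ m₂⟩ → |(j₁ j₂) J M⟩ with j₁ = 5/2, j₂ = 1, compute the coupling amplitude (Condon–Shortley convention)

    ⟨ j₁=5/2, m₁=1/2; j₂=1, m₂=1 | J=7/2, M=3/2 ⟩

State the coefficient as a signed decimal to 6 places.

triangle: 0!·5!·2!/8! = 240/40320
(j±m)!: 3!·2!·2!·0!·5!·2! = 5760
prefactor² = (2J+1)·Δ·N² = 1920/7
  k=0: +1/(0!·0!·2!·2!·3!·0!) = 1/24
Σ = 1/24  ⇒  CG² = 1920/7·1/24² = 10/21
CG = +√(10/21) = +0.690066

+0.690066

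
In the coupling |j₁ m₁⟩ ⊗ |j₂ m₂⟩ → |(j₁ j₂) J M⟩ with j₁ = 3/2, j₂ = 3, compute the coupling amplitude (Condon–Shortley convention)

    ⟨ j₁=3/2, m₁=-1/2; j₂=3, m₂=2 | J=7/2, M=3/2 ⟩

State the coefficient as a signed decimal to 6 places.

j₁+j₂−J=1  J+j₁−j₂=2  J−j₁+j₂=5  j₁+j₂+J+1=9
(j₁±m₁, j₂±m₂, J±M) = (1,2,5,1,5,2)
P² = 6400/21
sum k=0..1:
  [0] +1/240 = 1/240
  [1] −1/24 = -1/24
S = -3/80
C² = P²·S² = 3/7 ; C = -0.654654

−√(3/7) ≈ -0.654654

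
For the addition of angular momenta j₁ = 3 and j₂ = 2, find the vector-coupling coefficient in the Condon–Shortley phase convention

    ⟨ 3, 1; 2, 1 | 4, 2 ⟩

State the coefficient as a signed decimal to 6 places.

j₁+j₂−J=1  J+j₁−j₂=5  J−j₁+j₂=3  j₁+j₂+J+1=10
(j₁±m₁, j₂±m₂, J±M) = (4,2,3,1,6,2)
P² = 5184/7
sum k=0..1:
  [0] +1/72 = 1/72
  [1] −1/48 = -1/48
S = -1/144
C² = P²·S² = 1/28 ; C = -0.188982

-0.188982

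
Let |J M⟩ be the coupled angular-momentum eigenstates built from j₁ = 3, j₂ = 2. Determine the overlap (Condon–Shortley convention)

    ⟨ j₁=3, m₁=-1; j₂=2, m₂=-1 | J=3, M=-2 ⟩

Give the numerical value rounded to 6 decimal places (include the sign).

j₁+j₂−J=2  J+j₁−j₂=4  J−j₁+j₂=2  j₁+j₂+J+1=9
(j₁±m₁, j₂±m₂, J±M) = (2,4,1,3,1,5)
P² = 64
sum k=0..1:
  [0] +1/48 = 1/48
  [1] −1/12 = -1/12
S = -1/16
C² = P²·S² = 1/4 ; C = -0.500000

-0.500000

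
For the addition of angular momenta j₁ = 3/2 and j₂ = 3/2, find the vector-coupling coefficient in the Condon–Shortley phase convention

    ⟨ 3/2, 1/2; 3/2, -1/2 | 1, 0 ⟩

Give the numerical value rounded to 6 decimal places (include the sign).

-0.223607  (= −√(1/20))

triangle: 2!*1!*1!/5! = 2/120
(j±m)!: 2!*1!*1!*2!*1!*1! = 4
prefactor² = (2J+1)*Δ*N² = 1/5
  k=0: +1/(0!*2!*1!*1!*0!*0!) = 1/2
  k=1: −1/(1!*1!*0!*0!*1!*1!) = -1
Σ = -1/2  ⇒  CG² = 1/5*(-1/2)² = 1/20
CG = −√(1/20) = -0.223607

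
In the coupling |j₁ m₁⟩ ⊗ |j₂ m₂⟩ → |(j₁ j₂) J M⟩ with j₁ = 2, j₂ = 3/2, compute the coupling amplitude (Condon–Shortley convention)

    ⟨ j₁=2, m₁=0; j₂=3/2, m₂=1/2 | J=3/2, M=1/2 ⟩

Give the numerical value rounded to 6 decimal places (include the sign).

-0.447214

triangle: 2!*2!*1!/6! = 4/720
(j±m)!: 2!*2!*2!*1!*2!*1! = 16
prefactor² = (2J+1)*Δ*N² = 16/45
  k=1: −1/(1!*1!*1!*1!*1!*0!) = -1
  k=2: +1/(2!*0!*0!*0!*2!*1!) = 1/4
Σ = -3/4  ⇒  CG² = 16/45*(-3/4)² = 1/5
CG = −√(1/5) = -0.447214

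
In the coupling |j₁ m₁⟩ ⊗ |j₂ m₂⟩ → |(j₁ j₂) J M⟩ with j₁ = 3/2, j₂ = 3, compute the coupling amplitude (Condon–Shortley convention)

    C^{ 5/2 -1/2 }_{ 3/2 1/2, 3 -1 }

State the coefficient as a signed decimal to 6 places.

-0.119523

triangle: 2!*1!*4!/8! = 48/40320
(j±m)!: 2!*1!*2!*4!*2!*3! = 1152
prefactor² = (2J+1)*Δ*N² = 288/35
  k=0: +1/(0!*2!*1!*2!*0!*2!) = 1/8
  k=1: −1/(1!*1!*0!*1!*1!*3!) = -1/6
Σ = -1/24  ⇒  CG² = 288/35*(-1/24)² = 1/70
CG = −√(1/70) = -0.119523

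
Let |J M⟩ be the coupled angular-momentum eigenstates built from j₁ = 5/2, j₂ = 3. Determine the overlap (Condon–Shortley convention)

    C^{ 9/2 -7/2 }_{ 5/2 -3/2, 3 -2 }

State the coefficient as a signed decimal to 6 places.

+√(1/99) ≈ +0.100504

triangle: 1!×4!×5!/11! = 2880/39916800
(j±m)!: 1!×4!×1!×5!×1!×8! = 116121600
prefactor² = (2J+1)×Δ×N² = 921600/11
  k=0: +1/(0!×1!×4!×1!×0!×4!) = 1/576
  k=1: −1/(1!×0!×3!×0!×1!×5!) = -1/720
Σ = 1/2880  ⇒  CG² = 921600/11×1/2880² = 1/99
CG = +√(1/99) = +0.100504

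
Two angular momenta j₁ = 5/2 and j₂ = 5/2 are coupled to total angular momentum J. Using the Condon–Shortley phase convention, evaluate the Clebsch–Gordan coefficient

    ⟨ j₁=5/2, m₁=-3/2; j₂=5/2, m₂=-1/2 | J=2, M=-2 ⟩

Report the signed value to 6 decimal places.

+√(9/28) = +0.566947

j₁+j₂−J=3  J+j₁−j₂=2  J−j₁+j₂=2  j₁+j₂+J+1=8
(j₁±m₁, j₂±m₂, J±M) = (1,4,2,3,0,4)
P² = 144/7
sum k=2..2:
  [2] +1/8 = 1/8
S = 1/8
C² = P²·S² = 9/28 ; C = +0.566947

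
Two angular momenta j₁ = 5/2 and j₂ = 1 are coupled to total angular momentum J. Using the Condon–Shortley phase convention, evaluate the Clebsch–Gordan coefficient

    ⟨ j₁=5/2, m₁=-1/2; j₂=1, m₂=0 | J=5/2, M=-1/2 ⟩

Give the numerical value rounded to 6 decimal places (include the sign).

−√(1/35) ≈ -0.169031

j₁+j₂−J=1  J+j₁−j₂=4  J−j₁+j₂=1  j₁+j₂+J+1=7
(j₁±m₁, j₂±m₂, J±M) = (2,3,1,1,2,3)
P² = 144/35
sum k=0..1:
  [0] +1/6 = 1/6
  [1] −1/4 = -1/4
S = -1/12
C² = P²·S² = 1/35 ; C = -0.169031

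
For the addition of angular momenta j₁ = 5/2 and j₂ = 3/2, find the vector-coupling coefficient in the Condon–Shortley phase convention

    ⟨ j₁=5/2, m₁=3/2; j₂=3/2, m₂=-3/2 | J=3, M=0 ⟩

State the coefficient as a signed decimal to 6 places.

√[7·1!4!2!/8! · 4!1!0!3!3!3!] = √(216/5)
  +(−1)^0/∏(0,1,1,0,3,2)! = 1/12  (running 1/12)
⟨..|..⟩ = √(216/5)·(1/12) = +0.547723

+√(3/10) = +0.547723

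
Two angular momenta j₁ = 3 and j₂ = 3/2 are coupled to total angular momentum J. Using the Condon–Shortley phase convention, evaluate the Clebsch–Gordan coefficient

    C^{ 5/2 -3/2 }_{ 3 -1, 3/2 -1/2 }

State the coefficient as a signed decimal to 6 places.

√[6·2!4!1!/8! · 2!4!1!2!1!4!] = √(576/35)
  +(−1)^0/∏(0,2,4,1,0,0)! = 1/48  (running 1/48)
  +(−1)^1/∏(1,1,3,0,1,1)! = -1/6  (running -7/48)
⟨..|..⟩ = √(576/35)·(-7/48) = -0.591608

-0.591608  (= −√(7/20))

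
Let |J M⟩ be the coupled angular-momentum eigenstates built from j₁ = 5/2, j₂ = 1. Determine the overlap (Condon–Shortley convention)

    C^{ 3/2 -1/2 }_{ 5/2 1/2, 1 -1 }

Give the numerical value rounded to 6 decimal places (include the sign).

j₁+j₂−J=2  J+j₁−j₂=3  J−j₁+j₂=0  j₁+j₂+J+1=6
(j₁±m₁, j₂±m₂, J±M) = (3,2,0,2,1,2)
P² = 16/5
sum k=0..0:
  [0] +1/4 = 1/4
S = 1/4
C² = P²·S² = 1/5 ; C = +0.447214

+√(1/5) ≈ +0.447214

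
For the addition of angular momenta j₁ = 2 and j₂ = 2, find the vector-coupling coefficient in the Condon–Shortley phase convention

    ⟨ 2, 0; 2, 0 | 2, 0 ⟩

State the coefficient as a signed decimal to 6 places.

j₁+j₂−J=2  J+j₁−j₂=2  J−j₁+j₂=2  j₁+j₂+J+1=7
(j₁±m₁, j₂±m₂, J±M) = (2,2,2,2,2,2)
P² = 32/63
sum k=0..2:
  [0] +1/8 = 1/8
  [1] −1/1 = -1
  [2] +1/8 = 1/8
S = -3/4
C² = P²·S² = 2/7 ; C = -0.534522

−√(2/7) = -0.534522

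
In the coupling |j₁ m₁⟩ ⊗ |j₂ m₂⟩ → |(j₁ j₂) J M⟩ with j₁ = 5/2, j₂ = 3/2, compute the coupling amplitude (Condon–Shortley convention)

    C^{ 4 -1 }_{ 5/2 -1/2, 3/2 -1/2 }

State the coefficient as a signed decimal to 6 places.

+√(15/28) = +0.731925

triangle: 0!*5!*3!/9! = 720/362880
(j±m)!: 2!*3!*1!*2!*3!*5! = 17280
prefactor² = (2J+1)*Δ*N² = 2160/7
  k=0: +1/(0!*0!*3!*1!*2!*2!) = 1/24
Σ = 1/24  ⇒  CG² = 2160/7*1/24² = 15/28
CG = +√(15/28) = +0.731925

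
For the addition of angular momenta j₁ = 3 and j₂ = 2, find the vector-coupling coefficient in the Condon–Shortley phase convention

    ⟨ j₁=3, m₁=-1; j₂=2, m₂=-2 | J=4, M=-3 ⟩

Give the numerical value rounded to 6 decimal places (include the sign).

triangle: 1!×5!×3!/10! = 720/3628800
(j±m)!: 2!×4!×0!×4!×1!×7! = 5806080
prefactor² = (2J+1)×Δ×N² = 10368
  k=0: +1/(0!×1!×4!×0!×1!×3!) = 1/144
Σ = 1/144  ⇒  CG² = 10368×1/144² = 1/2
CG = +√(1/2) = +0.707107

+√(1/2) ≈ +0.707107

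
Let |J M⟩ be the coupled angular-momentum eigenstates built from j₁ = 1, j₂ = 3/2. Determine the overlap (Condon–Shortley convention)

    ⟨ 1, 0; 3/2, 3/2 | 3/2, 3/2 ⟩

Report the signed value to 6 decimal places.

-0.774597  (= −√(3/5))

j₁+j₂−J=1  J+j₁−j₂=1  J−j₁+j₂=2  j₁+j₂+J+1=5
(j₁±m₁, j₂±m₂, J±M) = (1,1,3,0,3,0)
P² = 12/5
sum k=1..1:
  [1] −1/2 = -1/2
S = -1/2
C² = P²·S² = 3/5 ; C = -0.774597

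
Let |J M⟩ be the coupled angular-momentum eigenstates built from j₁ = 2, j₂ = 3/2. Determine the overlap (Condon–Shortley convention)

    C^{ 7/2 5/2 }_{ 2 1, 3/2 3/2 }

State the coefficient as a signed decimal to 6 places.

j₁+j₂−J=0  J+j₁−j₂=4  J−j₁+j₂=3  j₁+j₂+J+1=8
(j₁±m₁, j₂±m₂, J±M) = (3,1,3,0,6,1)
P² = 5184/7
sum k=0..0:
  [0] +1/36 = 1/36
S = 1/36
C² = P²·S² = 4/7 ; C = +0.755929

+0.755929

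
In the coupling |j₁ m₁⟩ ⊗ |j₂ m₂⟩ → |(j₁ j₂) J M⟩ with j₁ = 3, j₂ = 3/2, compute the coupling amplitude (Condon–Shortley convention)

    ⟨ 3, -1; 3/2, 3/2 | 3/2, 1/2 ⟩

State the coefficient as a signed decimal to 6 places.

-0.338062  (= −√(4/35))

triangle: 3!*3!*0!/7! = 36/5040
(j±m)!: 2!*4!*3!*0!*2!*1! = 576
prefactor² = (2J+1)*Δ*N² = 576/35
  k=3: −1/(3!*0!*1!*0!*2!*0!) = -1/12
Σ = -1/12  ⇒  CG² = 576/35*(-1/12)² = 4/35
CG = −√(4/35) = -0.338062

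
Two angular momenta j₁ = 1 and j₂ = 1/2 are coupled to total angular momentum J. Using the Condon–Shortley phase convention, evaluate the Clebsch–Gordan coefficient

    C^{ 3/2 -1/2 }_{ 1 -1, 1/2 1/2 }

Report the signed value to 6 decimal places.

j₁+j₂−J=0  J+j₁−j₂=2  J−j₁+j₂=1  j₁+j₂+J+1=4
(j₁±m₁, j₂±m₂, J±M) = (0,2,1,0,1,2)
P² = 4/3
sum k=0..0:
  [0] +1/2 = 1/2
S = 1/2
C² = P²·S² = 1/3 ; C = +0.577350

+√(1/3) ≈ +0.577350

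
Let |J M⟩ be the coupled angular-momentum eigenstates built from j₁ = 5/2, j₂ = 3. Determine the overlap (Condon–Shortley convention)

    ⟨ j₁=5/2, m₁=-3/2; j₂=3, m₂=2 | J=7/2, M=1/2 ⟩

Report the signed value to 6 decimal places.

triangle: 2!×3!×4!/10! = 288/3628800
(j±m)!: 1!×4!×5!×1!×4!×3! = 414720
prefactor² = (2J+1)×Δ×N² = 9216/35
  k=1: −1/(1!×1!×3!×4!×0!×0!) = -1/144
  k=2: +1/(2!×0!×2!×3!×1!×1!) = 1/24
Σ = 5/144  ⇒  CG² = 9216/35×5/144² = 20/63
CG = +√(20/63) = +0.563436

+√(20/63) = +0.563436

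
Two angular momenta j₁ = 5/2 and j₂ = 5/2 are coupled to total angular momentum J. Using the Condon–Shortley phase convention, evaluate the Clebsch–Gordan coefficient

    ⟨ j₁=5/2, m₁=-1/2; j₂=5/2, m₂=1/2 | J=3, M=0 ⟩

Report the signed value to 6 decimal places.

√[7·2!3!3!/9! · 2!3!3!2!3!3!] = √(36/5)
  +(−1)^0/∏(0,2,3,3,0,0)! = 1/72  (running 1/72)
  +(−1)^1/∏(1,1,2,2,1,1)! = -1/4  (running -17/72)
  +(−1)^2/∏(2,0,1,1,2,2)! = 1/8  (running -1/9)
⟨..|..⟩ = √(36/5)·(-1/9) = -0.298142

-0.298142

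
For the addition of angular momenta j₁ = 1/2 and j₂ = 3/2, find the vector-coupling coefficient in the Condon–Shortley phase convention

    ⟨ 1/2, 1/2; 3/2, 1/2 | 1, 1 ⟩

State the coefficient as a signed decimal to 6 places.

√[3·1!0!2!/4! · 1!0!2!1!2!0!] = √(1)
  +(−1)^0/∏(0,1,0,2,0,0)! = 1/2  (running 1/2)
⟨..|..⟩ = √(1)·(1/2) = +0.500000

+√(1/4) ≈ +0.500000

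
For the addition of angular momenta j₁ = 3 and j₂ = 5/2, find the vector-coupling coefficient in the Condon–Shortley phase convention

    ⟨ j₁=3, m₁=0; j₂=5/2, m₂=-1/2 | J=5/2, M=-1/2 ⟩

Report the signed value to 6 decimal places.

−√(8/105) ≈ -0.276026

triangle: 3!*3!*2!/9! = 72/362880
(j±m)!: 3!*3!*2!*3!*2!*3! = 5184
prefactor² = (2J+1)*Δ*N² = 216/35
  k=0: +1/(0!*3!*3!*2!*0!*0!) = 1/72
  k=1: −1/(1!*2!*2!*1!*1!*1!) = -1/4
  k=2: +1/(2!*1!*1!*0!*2!*2!) = 1/8
Σ = -1/9  ⇒  CG² = 216/35*(-1/9)² = 8/105
CG = −√(8/105) = -0.276026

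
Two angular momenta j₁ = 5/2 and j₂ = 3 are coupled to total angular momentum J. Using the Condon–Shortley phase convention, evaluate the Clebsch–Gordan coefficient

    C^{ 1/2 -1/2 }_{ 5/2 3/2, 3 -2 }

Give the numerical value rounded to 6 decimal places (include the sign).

−√(5/21) ≈ -0.487950

j₁+j₂−J=5  J+j₁−j₂=0  J−j₁+j₂=1  j₁+j₂+J+1=7
(j₁±m₁, j₂±m₂, J±M) = (4,1,1,5,0,1)
P² = 960/7
sum k=1..1:
  [1] −1/24 = -1/24
S = -1/24
C² = P²·S² = 5/21 ; C = -0.487950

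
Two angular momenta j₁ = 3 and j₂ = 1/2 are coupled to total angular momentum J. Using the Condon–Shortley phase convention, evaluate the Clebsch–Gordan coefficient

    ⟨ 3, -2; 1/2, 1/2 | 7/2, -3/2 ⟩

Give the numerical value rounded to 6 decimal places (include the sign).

j₁+j₂−J=0  J+j₁−j₂=6  J−j₁+j₂=1  j₁+j₂+J+1=8
(j₁±m₁, j₂±m₂, J±M) = (1,5,1,0,2,5)
P² = 28800/7
sum k=0..0:
  [0] +1/120 = 1/120
S = 1/120
C² = P²·S² = 2/7 ; C = +0.534522

+0.534522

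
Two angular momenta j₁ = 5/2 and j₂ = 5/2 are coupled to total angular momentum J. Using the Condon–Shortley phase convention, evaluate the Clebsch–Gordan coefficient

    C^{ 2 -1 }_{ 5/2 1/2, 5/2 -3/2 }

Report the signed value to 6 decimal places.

−√(1/7) = -0.377964

triangle: 3!·2!·2!/8! = 24/40320
(j±m)!: 3!·2!·1!·4!·1!·3! = 1728
prefactor² = (2J+1)·Δ·N² = 36/7
  k=0: +1/(0!·3!·2!·1!·0!·1!) = 1/12
  k=1: −1/(1!·2!·1!·0!·1!·2!) = -1/4
Σ = -1/6  ⇒  CG² = 36/7·(-1/6)² = 1/7
CG = −√(1/7) = -0.377964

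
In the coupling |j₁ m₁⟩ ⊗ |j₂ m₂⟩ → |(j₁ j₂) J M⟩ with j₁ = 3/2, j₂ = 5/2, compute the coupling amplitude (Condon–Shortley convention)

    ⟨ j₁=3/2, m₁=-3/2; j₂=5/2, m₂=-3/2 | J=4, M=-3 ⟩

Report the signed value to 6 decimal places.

√[9·0!3!5!/9! · 0!3!1!4!1!7!] = √(12960)
  +(−1)^0/∏(0,0,3,1,0,4)! = 1/144  (running 1/144)
⟨..|..⟩ = √(12960)·(1/144) = +0.790569

+√(5/8) ≈ +0.790569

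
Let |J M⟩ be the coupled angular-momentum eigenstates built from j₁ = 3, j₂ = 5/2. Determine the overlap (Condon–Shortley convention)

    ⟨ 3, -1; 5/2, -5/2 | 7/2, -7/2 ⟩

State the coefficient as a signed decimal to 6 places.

+√(2/9) = +0.471405

j₁+j₂−J=2  J+j₁−j₂=4  J−j₁+j₂=3  j₁+j₂+J+1=10
(j₁±m₁, j₂±m₂, J±M) = (2,4,0,5,0,7)
P² = 18432
sum k=0..0:
  [0] +1/288 = 1/288
S = 1/288
C² = P²·S² = 2/9 ; C = +0.471405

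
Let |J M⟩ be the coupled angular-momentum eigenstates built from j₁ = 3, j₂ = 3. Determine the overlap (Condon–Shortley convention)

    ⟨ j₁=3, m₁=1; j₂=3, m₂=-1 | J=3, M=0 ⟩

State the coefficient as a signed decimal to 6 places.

-0.408248

√[7·3!3!3!/10! · 4!2!2!4!3!3!] = √(864/25)
  +(−1)^0/∏(0,3,2,2,1,1)! = 1/24  (running 1/24)
  +(−1)^1/∏(1,2,1,1,2,2)! = -1/8  (running -1/12)
  +(−1)^2/∏(2,1,0,0,3,3)! = 1/72  (running -5/72)
⟨..|..⟩ = √(864/25)·(-5/72) = -0.408248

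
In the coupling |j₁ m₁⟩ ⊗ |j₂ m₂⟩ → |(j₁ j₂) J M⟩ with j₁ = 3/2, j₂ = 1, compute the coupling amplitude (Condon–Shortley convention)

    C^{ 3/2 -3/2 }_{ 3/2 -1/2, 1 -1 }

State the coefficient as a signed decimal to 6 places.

+0.632456

√[4·1!2!1!/5! · 1!2!0!2!0!3!] = √(8/5)
  +(−1)^0/∏(0,1,2,0,0,1)! = 1/2  (running 1/2)
⟨..|..⟩ = √(8/5)·(1/2) = +0.632456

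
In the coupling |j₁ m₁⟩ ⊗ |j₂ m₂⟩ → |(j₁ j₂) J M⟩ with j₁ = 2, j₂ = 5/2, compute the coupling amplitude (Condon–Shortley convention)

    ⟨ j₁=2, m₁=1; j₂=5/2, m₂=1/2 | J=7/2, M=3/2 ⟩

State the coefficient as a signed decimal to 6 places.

+0.308607  (= +√(2/21))

triangle: 1!*3!*4!/9! = 144/362880
(j±m)!: 3!*1!*3!*2!*5!*2! = 17280
prefactor² = (2J+1)*Δ*N² = 384/7
  k=0: +1/(0!*1!*1!*3!*2!*1!) = 1/12
  k=1: −1/(1!*0!*0!*2!*3!*2!) = -1/24
Σ = 1/24  ⇒  CG² = 384/7*1/24² = 2/21
CG = +√(2/21) = +0.308607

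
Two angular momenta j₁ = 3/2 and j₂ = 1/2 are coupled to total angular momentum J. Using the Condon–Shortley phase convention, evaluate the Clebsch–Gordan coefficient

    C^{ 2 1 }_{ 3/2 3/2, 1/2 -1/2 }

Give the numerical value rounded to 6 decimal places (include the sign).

+0.500000  (= +√(1/4))

triangle: 0!*3!*1!/5! = 6/120
(j±m)!: 3!*0!*0!*1!*3!*1! = 36
prefactor² = (2J+1)*Δ*N² = 9
  k=0: +1/(0!*0!*0!*0!*3!*1!) = 1/6
Σ = 1/6  ⇒  CG² = 9*1/6² = 1/4
CG = +√(1/4) = +0.500000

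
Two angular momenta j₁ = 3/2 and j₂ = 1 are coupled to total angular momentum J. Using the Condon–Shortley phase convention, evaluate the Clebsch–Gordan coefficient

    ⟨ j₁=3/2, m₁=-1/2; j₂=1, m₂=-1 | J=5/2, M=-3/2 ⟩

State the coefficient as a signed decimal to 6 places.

+√(3/5) = +0.774597

√[6·0!3!2!/6! · 1!2!0!2!1!4!] = √(48/5)
  +(−1)^0/∏(0,0,2,0,1,2)! = 1/4  (running 1/4)
⟨..|..⟩ = √(48/5)·(1/4) = +0.774597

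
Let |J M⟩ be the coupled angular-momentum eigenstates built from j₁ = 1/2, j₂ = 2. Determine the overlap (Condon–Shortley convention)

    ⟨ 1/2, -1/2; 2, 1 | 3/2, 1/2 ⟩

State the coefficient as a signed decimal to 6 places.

triangle: 1!*0!*3!/5! = 6/120
(j±m)!: 0!*1!*3!*1!*2!*1! = 12
prefactor² = (2J+1)*Δ*N² = 12/5
  k=1: −1/(1!*0!*0!*2!*0!*1!) = -1/2
Σ = -1/2  ⇒  CG² = 12/5*(-1/2)² = 3/5
CG = −√(3/5) = -0.774597

-0.774597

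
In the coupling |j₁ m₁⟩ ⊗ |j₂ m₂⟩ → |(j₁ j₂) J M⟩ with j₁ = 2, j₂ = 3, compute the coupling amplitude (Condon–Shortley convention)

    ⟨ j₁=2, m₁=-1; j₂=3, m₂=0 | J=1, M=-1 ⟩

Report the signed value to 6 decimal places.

j₁+j₂−J=4  J+j₁−j₂=0  J−j₁+j₂=2  j₁+j₂+J+1=7
(j₁±m₁, j₂±m₂, J±M) = (1,3,3,3,0,2)
P² = 432/35
sum k=3..3:
  [3] −1/12 = -1/12
S = -1/12
C² = P²·S² = 3/35 ; C = -0.292770

-0.292770  (= −√(3/35))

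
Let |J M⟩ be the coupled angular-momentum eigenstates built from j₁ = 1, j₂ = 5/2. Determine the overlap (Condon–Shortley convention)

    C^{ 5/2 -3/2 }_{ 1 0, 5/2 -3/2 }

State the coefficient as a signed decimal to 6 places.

j₁+j₂−J=1  J+j₁−j₂=1  J−j₁+j₂=4  j₁+j₂+J+1=7
(j₁±m₁, j₂±m₂, J±M) = (1,1,1,4,1,4)
P² = 576/35
sum k=0..1:
  [0] +1/6 = 1/6
  [1] −1/24 = -1/24
S = 1/8
C² = P²·S² = 9/35 ; C = +0.507093

+0.507093  (= +√(9/35))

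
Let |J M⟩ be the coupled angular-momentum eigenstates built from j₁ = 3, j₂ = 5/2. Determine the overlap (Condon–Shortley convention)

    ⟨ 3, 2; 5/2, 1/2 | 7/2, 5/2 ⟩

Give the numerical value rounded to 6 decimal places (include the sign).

j₁+j₂−J=2  J+j₁−j₂=4  J−j₁+j₂=3  j₁+j₂+J+1=10
(j₁±m₁, j₂±m₂, J±M) = (5,1,3,2,6,1)
P² = 4608/7
sum k=0..1:
  [0] +1/72 = 1/72
  [1] −1/48 = -1/48
S = -1/144
C² = P²·S² = 2/63 ; C = -0.178174

−√(2/63) = -0.178174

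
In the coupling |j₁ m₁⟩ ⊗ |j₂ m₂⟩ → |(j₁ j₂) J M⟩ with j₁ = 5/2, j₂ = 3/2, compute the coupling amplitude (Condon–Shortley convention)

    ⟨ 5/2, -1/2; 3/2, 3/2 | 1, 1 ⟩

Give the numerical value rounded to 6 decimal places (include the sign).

√[3·3!2!0!/6! · 2!3!3!0!2!0!] = √(36/5)
  +(−1)^3/∏(3,0,0,0,2,0)! = -1/12  (running -1/12)
⟨..|..⟩ = √(36/5)·(-1/12) = -0.223607

-0.223607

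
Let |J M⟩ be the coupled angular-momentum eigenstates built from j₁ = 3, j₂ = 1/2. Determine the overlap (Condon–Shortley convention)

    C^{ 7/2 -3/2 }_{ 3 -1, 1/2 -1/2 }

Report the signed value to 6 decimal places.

√[8·0!6!1!/8! · 2!4!0!1!2!5!] = √(11520/7)
  +(−1)^0/∏(0,0,4,0,2,1)! = 1/48  (running 1/48)
⟨..|..⟩ = √(11520/7)·(1/48) = +0.845154

+√(5/7) ≈ +0.845154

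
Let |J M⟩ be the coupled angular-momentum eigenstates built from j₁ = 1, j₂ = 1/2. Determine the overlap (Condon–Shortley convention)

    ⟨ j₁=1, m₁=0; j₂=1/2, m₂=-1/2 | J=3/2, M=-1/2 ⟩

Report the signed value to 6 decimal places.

j₁+j₂−J=0  J+j₁−j₂=2  J−j₁+j₂=1  j₁+j₂+J+1=4
(j₁±m₁, j₂±m₂, J±M) = (1,1,0,1,1,2)
P² = 2/3
sum k=0..0:
  [0] +1/1 = 1
S = 1
C² = P²·S² = 2/3 ; C = +0.816497

+0.816497  (= +√(2/3))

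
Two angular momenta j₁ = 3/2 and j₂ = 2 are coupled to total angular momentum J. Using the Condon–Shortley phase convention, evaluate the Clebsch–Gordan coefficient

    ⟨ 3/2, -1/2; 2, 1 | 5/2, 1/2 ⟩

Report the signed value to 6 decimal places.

√[6·1!2!3!/7! · 1!2!3!1!3!2!] = √(72/35)
  +(−1)^0/∏(0,1,2,3,0,0)! = 1/12  (running 1/12)
  +(−1)^1/∏(1,0,1,2,1,1)! = -1/2  (running -5/12)
⟨..|..⟩ = √(72/35)·(-5/12) = -0.597614

-0.597614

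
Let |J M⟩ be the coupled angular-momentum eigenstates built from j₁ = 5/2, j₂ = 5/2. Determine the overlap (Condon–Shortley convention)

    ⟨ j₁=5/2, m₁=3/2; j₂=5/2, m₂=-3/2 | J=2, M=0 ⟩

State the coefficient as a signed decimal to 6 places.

j₁+j₂−J=3  J+j₁−j₂=2  J−j₁+j₂=2  j₁+j₂+J+1=8
(j₁±m₁, j₂±m₂, J±M) = (4,1,1,4,2,2)
P² = 48/7
sum k=0..1:
  [0] +1/6 = 1/6
  [1] −1/8 = -1/8
S = 1/24
C² = P²·S² = 1/84 ; C = +0.109109

+√(1/84) ≈ +0.109109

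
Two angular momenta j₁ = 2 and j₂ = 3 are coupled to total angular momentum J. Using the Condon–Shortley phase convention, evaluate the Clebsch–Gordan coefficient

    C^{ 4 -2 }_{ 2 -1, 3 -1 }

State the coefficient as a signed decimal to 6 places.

−√(1/28) = -0.188982

√[9·1!3!5!/10! · 1!3!2!4!2!6!] = √(5184/7)
  +(−1)^0/∏(0,1,3,2,0,3)! = 1/72  (running 1/72)
  +(−1)^1/∏(1,0,2,1,1,4)! = -1/48  (running -1/144)
⟨..|..⟩ = √(5184/7)·(-1/144) = -0.188982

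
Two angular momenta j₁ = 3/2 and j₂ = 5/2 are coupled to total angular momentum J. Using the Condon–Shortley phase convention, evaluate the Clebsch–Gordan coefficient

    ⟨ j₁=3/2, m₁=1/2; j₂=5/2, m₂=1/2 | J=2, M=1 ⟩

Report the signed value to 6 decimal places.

√[5·2!1!3!/7! · 2!1!3!2!3!1!] = √(12/7)
  +(−1)^0/∏(0,2,1,3,0,0)! = 1/12  (running 1/12)
  +(−1)^1/∏(1,1,0,2,1,1)! = -1/2  (running -5/12)
⟨..|..⟩ = √(12/7)·(-5/12) = -0.545545

−√(25/84) = -0.545545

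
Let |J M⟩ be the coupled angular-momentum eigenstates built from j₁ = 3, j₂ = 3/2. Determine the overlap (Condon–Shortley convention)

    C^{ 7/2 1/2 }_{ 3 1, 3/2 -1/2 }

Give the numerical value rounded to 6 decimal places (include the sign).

+0.534522

triangle: 1!*5!*2!/9! = 240/362880
(j±m)!: 4!*2!*1!*2!*4!*3! = 13824
prefactor² = (2J+1)*Δ*N² = 512/7
  k=0: +1/(0!*1!*2!*1!*3!*1!) = 1/12
  k=1: −1/(1!*0!*1!*0!*4!*2!) = -1/48
Σ = 1/16  ⇒  CG² = 512/7*1/16² = 2/7
CG = +√(2/7) = +0.534522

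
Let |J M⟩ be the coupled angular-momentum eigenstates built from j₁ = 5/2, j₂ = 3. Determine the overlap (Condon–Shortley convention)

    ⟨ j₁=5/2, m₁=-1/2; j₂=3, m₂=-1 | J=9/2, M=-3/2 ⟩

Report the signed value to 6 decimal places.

j₁+j₂−J=1  J+j₁−j₂=4  J−j₁+j₂=5  j₁+j₂+J+1=11
(j₁±m₁, j₂±m₂, J±M) = (2,3,2,4,3,6)
P² = 138240/77
sum k=0..1:
  [0] +1/72 = 1/72
  [1] −1/96 = -1/96
S = 1/288
C² = P²·S² = 5/231 ; C = +0.147122

+0.147122  (= +√(5/231))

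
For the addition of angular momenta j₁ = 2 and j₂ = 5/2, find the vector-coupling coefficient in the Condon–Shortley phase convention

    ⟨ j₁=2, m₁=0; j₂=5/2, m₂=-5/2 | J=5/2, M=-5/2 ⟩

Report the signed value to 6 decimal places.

j₁+j₂−J=2  J+j₁−j₂=2  J−j₁+j₂=3  j₁+j₂+J+1=8
(j₁±m₁, j₂±m₂, J±M) = (2,2,0,5,0,5)
P² = 1440/7
sum k=0..0:
  [0] +1/24 = 1/24
S = 1/24
C² = P²·S² = 5/14 ; C = +0.597614

+0.597614  (= +√(5/14))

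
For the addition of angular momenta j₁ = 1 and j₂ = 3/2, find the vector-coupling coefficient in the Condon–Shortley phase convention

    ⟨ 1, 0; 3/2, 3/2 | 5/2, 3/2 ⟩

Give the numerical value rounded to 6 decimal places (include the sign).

√[6·0!2!3!/6! · 1!1!3!0!4!1!] = √(72/5)
  +(−1)^0/∏(0,0,1,3,1,0)! = 1/6  (running 1/6)
⟨..|..⟩ = √(72/5)·(1/6) = +0.632456

+0.632456  (= +√(2/5))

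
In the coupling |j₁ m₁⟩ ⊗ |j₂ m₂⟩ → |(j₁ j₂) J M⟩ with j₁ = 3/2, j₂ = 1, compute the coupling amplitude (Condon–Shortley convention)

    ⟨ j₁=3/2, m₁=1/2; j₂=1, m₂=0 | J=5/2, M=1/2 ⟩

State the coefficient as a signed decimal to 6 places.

+√(3/5) = +0.774597

j₁+j₂−J=0  J+j₁−j₂=3  J−j₁+j₂=2  j₁+j₂+J+1=6
(j₁±m₁, j₂±m₂, J±M) = (2,1,1,1,3,2)
P² = 12/5
sum k=0..0:
  [0] +1/2 = 1/2
S = 1/2
C² = P²·S² = 3/5 ; C = +0.774597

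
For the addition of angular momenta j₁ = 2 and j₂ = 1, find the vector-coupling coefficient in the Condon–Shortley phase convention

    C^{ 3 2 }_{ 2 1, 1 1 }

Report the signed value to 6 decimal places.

+√(2/3) = +0.816497

√[7·0!4!2!/7! · 3!1!2!0!5!1!] = √(96)
  +(−1)^0/∏(0,0,1,2,3,0)! = 1/12  (running 1/12)
⟨..|..⟩ = √(96)·(1/12) = +0.816497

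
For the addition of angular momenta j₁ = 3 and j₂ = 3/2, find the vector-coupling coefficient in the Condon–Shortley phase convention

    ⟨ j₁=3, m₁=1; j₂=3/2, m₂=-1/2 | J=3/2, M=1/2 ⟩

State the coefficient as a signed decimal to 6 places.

√[4·3!3!0!/7! · 4!2!1!2!2!1!] = √(192/35)
  +(−1)^1/∏(1,2,1,0,2,0)! = -1/4  (running -1/4)
⟨..|..⟩ = √(192/35)·(-1/4) = -0.585540

-0.585540  (= −√(12/35))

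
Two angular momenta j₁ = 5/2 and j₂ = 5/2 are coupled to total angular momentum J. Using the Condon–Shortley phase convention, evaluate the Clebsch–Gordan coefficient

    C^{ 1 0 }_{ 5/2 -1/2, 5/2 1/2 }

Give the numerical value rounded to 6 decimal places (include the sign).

triangle: 4!·1!·1!/7! = 24/5040
(j±m)!: 2!·3!·3!·2!·1!·1! = 144
prefactor² = (2J+1)·Δ·N² = 72/35
  k=2: +1/(2!·2!·1!·1!·0!·0!) = 1/4
  k=3: −1/(3!·1!·0!·0!·1!·1!) = -1/6
Σ = 1/12  ⇒  CG² = 72/35·1/12² = 1/70
CG = +√(1/70) = +0.119523

+0.119523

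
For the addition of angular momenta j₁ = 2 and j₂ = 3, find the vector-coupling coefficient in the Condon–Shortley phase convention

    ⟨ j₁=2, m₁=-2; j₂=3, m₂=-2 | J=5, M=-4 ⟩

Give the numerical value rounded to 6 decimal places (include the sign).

√[11·0!4!6!/11! · 0!4!1!5!1!9!] = √(4976640)
  +(−1)^0/∏(0,0,4,1,0,5)! = 1/2880  (running 1/2880)
⟨..|..⟩ = √(4976640)·(1/2880) = +0.774597

+√(3/5) = +0.774597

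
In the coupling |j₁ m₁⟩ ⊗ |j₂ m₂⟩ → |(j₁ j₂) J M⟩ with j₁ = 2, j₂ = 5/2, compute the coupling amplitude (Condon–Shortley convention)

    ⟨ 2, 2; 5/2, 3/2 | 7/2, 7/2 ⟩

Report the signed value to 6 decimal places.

j₁+j₂−J=1  J+j₁−j₂=3  J−j₁+j₂=4  j₁+j₂+J+1=9
(j₁±m₁, j₂±m₂, J±M) = (4,0,4,1,7,0)
P² = 9216
sum k=0..0:
  [0] +1/144 = 1/144
S = 1/144
C² = P²·S² = 4/9 ; C = +0.666667

+0.666667  (= +√(4/9))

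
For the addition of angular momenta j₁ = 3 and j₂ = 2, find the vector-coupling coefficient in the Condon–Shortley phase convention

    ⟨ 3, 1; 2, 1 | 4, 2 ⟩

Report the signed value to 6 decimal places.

-0.188982  (= −√(1/28))

triangle: 1!×5!×3!/10! = 720/3628800
(j±m)!: 4!×2!×3!×1!×6!×2! = 414720
prefactor² = (2J+1)×Δ×N² = 5184/7
  k=0: +1/(0!×1!×2!×3!×3!×0!) = 1/72
  k=1: −1/(1!×0!×1!×2!×4!×1!) = -1/48
Σ = -1/144  ⇒  CG² = 5184/7×(-1/144)² = 1/28
CG = −√(1/28) = -0.188982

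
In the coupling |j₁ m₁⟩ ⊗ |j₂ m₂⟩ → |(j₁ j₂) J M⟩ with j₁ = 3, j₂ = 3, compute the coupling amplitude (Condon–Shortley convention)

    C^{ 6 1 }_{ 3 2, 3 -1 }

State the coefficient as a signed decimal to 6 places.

+√(5/44) ≈ +0.337100

triangle: 0!×6!×6!/13! = 518400/6227020800
(j±m)!: 5!×1!×2!×4!×7!×5! = 3483648000
prefactor² = (2J+1)×Δ×N² = 41472000/11
  k=0: +1/(0!×0!×1!×2!×5!×4!) = 1/5760
Σ = 1/5760  ⇒  CG² = 41472000/11×1/5760² = 5/44
CG = +√(5/44) = +0.337100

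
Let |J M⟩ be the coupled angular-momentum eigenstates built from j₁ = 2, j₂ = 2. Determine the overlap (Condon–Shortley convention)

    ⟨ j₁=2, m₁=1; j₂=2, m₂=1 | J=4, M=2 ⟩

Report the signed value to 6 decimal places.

+√(4/7) = +0.755929

√[9·0!4!4!/9! · 3!1!3!1!6!2!] = √(5184/7)
  +(−1)^0/∏(0,0,1,3,3,1)! = 1/36  (running 1/36)
⟨..|..⟩ = √(5184/7)·(1/36) = +0.755929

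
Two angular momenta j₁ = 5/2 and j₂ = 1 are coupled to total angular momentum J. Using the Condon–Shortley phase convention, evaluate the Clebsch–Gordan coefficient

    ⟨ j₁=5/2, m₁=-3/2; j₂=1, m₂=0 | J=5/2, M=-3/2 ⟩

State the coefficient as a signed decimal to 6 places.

triangle: 1!*4!*1!/7! = 24/5040
(j±m)!: 1!*4!*1!*1!*1!*4! = 576
prefactor² = (2J+1)*Δ*N² = 576/35
  k=0: +1/(0!*1!*4!*1!*0!*0!) = 1/24
  k=1: −1/(1!*0!*3!*0!*1!*1!) = -1/6
Σ = -1/8  ⇒  CG² = 576/35*(-1/8)² = 9/35
CG = −√(9/35) = -0.507093

-0.507093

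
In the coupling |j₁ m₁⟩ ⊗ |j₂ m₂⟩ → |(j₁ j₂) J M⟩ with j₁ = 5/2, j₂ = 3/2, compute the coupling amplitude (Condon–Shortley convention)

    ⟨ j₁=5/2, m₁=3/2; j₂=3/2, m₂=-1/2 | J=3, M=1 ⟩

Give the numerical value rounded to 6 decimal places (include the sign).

+√(49/120) = +0.639010

triangle: 1!*4!*2!/8! = 48/40320
(j±m)!: 4!*1!*1!*2!*4!*2! = 2304
prefactor² = (2J+1)*Δ*N² = 96/5
  k=0: +1/(0!*1!*1!*1!*3!*1!) = 1/6
  k=1: −1/(1!*0!*0!*0!*4!*2!) = -1/48
Σ = 7/48  ⇒  CG² = 96/5*7/48² = 49/120
CG = +√(49/120) = +0.639010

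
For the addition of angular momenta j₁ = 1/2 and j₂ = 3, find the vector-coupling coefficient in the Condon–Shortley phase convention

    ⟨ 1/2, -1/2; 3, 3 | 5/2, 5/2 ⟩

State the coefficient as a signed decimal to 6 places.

j₁+j₂−J=1  J+j₁−j₂=0  J−j₁+j₂=5  j₁+j₂+J+1=7
(j₁±m₁, j₂±m₂, J±M) = (0,1,6,0,5,0)
P² = 86400/7
sum k=1..1:
  [1] −1/120 = -1/120
S = -1/120
C² = P²·S² = 6/7 ; C = -0.925820

-0.925820  (= −√(6/7))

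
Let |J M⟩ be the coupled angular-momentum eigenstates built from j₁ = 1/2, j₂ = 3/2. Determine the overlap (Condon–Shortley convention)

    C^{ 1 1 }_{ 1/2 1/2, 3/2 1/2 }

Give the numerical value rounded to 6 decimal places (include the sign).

+0.500000

j₁+j₂−J=1  J+j₁−j₂=0  J−j₁+j₂=2  j₁+j₂+J+1=4
(j₁±m₁, j₂±m₂, J±M) = (1,0,2,1,2,0)
P² = 1
sum k=0..0:
  [0] +1/2 = 1/2
S = 1/2
C² = P²·S² = 1/4 ; C = +0.500000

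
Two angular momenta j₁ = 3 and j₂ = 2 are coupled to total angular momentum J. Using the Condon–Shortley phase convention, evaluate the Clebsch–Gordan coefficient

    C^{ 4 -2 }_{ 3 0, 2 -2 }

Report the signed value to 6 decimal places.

+0.654654  (= +√(3/7))

√[9·1!5!3!/10! · 3!3!0!4!2!6!] = √(15552/7)
  +(−1)^0/∏(0,1,3,0,2,3)! = 1/72  (running 1/72)
⟨..|..⟩ = √(15552/7)·(1/72) = +0.654654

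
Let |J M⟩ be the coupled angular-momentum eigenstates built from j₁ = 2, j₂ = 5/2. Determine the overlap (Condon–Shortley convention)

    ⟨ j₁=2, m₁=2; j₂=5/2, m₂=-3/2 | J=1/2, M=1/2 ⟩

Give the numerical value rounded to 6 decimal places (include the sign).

√[2·4!0!1!/6! · 4!0!1!4!1!0!] = √(192/5)
  +(−1)^0/∏(0,4,0,1,0,0)! = 1/24  (running 1/24)
⟨..|..⟩ = √(192/5)·(1/24) = +0.258199

+√(1/15) ≈ +0.258199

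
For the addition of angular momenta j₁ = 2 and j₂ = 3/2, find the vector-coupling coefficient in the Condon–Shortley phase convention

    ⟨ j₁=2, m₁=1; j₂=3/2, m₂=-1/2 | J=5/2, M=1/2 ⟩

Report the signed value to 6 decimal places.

+0.597614

√[6·1!3!2!/7! · 3!1!1!2!3!2!] = √(72/35)
  +(−1)^0/∏(0,1,1,1,2,1)! = 1/2  (running 1/2)
  +(−1)^1/∏(1,0,0,0,3,2)! = -1/12  (running 5/12)
⟨..|..⟩ = √(72/35)·(5/12) = +0.597614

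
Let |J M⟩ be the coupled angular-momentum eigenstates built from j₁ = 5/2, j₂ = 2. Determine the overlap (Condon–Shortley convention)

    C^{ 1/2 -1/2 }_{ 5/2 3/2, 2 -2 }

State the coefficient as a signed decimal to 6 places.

√[2·4!1!0!/6! · 4!1!0!4!0!1!] = √(192/5)
  +(−1)^0/∏(0,4,1,0,0,0)! = 1/24  (running 1/24)
⟨..|..⟩ = √(192/5)·(1/24) = +0.258199

+0.258199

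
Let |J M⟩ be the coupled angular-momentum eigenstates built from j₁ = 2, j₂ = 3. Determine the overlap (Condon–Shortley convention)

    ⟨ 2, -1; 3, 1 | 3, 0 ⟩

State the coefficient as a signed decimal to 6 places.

√[7·2!2!4!/9! · 1!3!4!2!3!3!] = √(96/5)
  +(−1)^1/∏(1,1,2,3,0,1)! = -1/12  (running -1/12)
  +(−1)^2/∏(2,0,1,2,1,2)! = 1/8  (running 1/24)
⟨..|..⟩ = √(96/5)·(1/24) = +0.182574

+√(1/30) = +0.182574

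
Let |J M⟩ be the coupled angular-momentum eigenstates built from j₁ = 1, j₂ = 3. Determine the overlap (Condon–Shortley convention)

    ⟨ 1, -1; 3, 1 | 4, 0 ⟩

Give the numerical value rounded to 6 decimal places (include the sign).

triangle: 0!*2!*6!/9! = 1440/362880
(j±m)!: 0!*2!*4!*2!*4!*4! = 55296
prefactor² = (2J+1)*Δ*N² = 13824/7
  k=0: +1/(0!*0!*2!*4!*0!*2!) = 1/96
Σ = 1/96  ⇒  CG² = 13824/7*1/96² = 3/14
CG = +√(3/14) = +0.462910

+0.462910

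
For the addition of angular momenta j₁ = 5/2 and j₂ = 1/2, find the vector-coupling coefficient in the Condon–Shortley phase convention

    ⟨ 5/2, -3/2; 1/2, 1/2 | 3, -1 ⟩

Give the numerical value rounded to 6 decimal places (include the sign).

+√(1/3) ≈ +0.577350

√[7·0!5!1!/7! · 1!4!1!0!2!4!] = √(192)
  +(−1)^0/∏(0,0,4,1,1,0)! = 1/24  (running 1/24)
⟨..|..⟩ = √(192)·(1/24) = +0.577350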